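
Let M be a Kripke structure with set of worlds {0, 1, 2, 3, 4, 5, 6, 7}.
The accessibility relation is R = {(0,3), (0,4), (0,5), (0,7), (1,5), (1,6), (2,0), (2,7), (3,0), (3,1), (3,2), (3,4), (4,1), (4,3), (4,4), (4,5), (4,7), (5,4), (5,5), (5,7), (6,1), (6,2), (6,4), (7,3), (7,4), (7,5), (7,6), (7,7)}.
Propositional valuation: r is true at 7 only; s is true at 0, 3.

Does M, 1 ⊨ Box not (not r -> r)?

Yes

Recall that Box ψ holds at a world iff ψ holds at every accessible world, and Dia ψ holds iff ψ holds at some accessible world.
At 1: Box not (not r -> r) requires not (not r -> r) at every successor {5, 6}.
  At 5: not (not r -> r) is true.
  At 6: not (not r -> r) is true.
So Box not (not r -> r) is true at 1.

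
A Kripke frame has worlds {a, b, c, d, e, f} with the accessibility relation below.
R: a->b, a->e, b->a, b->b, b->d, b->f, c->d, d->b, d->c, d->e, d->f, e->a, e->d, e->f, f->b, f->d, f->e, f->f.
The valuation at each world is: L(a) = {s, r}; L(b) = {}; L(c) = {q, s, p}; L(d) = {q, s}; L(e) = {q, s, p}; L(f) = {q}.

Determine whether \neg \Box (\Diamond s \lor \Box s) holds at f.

No

At f: \Box (\Diamond s \lor \Box s) is true, so \neg \Box (\Diamond s \lor \Box s) is false.
  At f: \Box (\Diamond s \lor \Box s) requires \Diamond s \lor \Box s at every successor {b, d, e, f}.
    At b: \Diamond s \lor \Box s is true.
    At d: \Diamond s \lor \Box s is true.
    At e: \Diamond s \lor \Box s is true.
    At f: \Diamond s \lor \Box s is true.
  So \Box (\Diamond s \lor \Box s) is true at f.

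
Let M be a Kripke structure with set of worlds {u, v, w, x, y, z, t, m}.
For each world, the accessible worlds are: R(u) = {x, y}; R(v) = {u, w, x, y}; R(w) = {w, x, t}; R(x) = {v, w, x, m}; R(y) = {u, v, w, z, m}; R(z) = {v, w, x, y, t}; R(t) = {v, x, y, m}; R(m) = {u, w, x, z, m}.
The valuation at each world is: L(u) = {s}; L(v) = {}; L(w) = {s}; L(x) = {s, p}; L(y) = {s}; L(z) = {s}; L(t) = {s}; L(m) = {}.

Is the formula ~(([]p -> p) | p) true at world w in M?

No

At w: ([]p -> p) | p is true, so ~(([]p -> p) | p) is false.
  At w: []p -> p is true, p is false, so ([]p -> p) | p is true.
    At w: []p is false, p is false, so []p -> p is true.
      At w: []p requires p at every successor {w, x, t}.
        p fails at w, so []p is false at w.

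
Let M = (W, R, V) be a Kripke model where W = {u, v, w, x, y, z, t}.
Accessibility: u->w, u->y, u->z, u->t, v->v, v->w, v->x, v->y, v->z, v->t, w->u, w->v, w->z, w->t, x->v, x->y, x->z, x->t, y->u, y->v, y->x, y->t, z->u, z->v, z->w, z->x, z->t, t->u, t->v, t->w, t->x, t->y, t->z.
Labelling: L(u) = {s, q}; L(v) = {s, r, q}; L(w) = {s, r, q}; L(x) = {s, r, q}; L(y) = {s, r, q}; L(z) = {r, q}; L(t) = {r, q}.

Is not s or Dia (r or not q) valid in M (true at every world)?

Yes

Let φ = not s or Dia (r or not q). Evaluate φ at each world:
  u (successors {w, y, z, t}): φ is true.
  v (successors {v, w, x, y, z, t}): φ is true.
  w (successors {u, v, z, t}): φ is true.
  x (successors {v, y, z, t}): φ is true.
  y (successors {u, v, x, t}): φ is true.
  z (successors {u, v, w, x, t}): φ is true.
  t (successors {u, v, w, x, y, z}): φ is true.
For instance, at w:
  At w: not s is false, Dia (r or not q) is true, so not s or Dia (r or not q) is true.
    At w: Dia (r or not q) requires r or not q at some successor in {u, v, z, t}.
      r or not q holds at v, so Dia (r or not q) is true at w.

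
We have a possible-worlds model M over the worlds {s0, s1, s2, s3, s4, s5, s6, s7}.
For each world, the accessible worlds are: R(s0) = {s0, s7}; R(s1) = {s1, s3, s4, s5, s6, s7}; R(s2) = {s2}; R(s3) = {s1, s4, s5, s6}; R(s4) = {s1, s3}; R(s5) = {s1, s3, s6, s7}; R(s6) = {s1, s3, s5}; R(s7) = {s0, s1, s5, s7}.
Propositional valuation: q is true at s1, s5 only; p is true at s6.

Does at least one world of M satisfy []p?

Let φ = []p. Evaluate φ at each world:
  s0 (successors {s0, s7}): φ is false.
  s1 (successors {s1, s3, s4, s5, s6, s7}): φ is false.
  s2 (successors {s2}): φ is false.
  s3 (successors {s1, s4, s5, s6}): φ is false.
  s4 (successors {s1, s3}): φ is false.
  s5 (successors {s1, s3, s6, s7}): φ is false.
  s6 (successors {s1, s3, s5}): φ is false.
  s7 (successors {s0, s1, s5, s7}): φ is false.
For instance, at s3:
  At s3: []p requires p at every successor {s1, s4, s5, s6}.
    p fails at s1, so []p is false at s3.

No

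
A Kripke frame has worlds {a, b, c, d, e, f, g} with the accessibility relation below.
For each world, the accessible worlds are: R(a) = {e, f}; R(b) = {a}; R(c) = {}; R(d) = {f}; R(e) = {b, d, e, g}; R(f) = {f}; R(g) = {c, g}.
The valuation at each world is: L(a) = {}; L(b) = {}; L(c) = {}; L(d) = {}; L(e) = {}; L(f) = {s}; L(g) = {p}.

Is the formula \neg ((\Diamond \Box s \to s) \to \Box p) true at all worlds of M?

No

Let φ = \neg ((\Diamond \Box s \to s) \to \Box p). Evaluate φ at each world:
  a (successors {e, f}): φ is false.
  b (successors {a}): φ is true.
  c (successors ∅): φ is false.
  d (successors {f}): φ is false.
  e (successors {b, d, e, g}): φ is false.
  f (successors {f}): φ is true.
  g (successors {c, g}): φ is false.
Detail at a (counterexample):
  At a: (\Diamond \Box s \to s) \to \Box p is true, so \neg ((\Diamond \Box s \to s) \to \Box p) is false.
    At a: \Diamond \Box s \to s is false, \Box p is false, so (\Diamond \Box s \to s) \to \Box p is true.
      At a: \Diamond \Box s is true, s is false, so \Diamond \Box s \to s is false.
      At a: \Box p requires p at every successor {e, f}.
        p fails at e, so \Box p is false at a.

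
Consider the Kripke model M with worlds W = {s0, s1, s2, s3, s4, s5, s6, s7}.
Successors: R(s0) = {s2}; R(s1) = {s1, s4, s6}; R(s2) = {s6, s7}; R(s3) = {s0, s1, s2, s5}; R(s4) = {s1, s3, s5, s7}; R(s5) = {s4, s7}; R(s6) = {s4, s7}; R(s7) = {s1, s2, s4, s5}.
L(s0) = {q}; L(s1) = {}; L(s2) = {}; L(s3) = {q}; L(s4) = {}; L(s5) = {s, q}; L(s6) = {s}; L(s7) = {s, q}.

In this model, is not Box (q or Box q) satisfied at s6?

At s6: Box (q or Box q) is false, so not Box (q or Box q) is true.
  At s6: Box (q or Box q) requires q or Box q at every successor {s4, s7}.
    q or Box q fails at s4, so Box (q or Box q) is false at s6.
      At s4: q is false, Box q is false, so q or Box q is false.

Yes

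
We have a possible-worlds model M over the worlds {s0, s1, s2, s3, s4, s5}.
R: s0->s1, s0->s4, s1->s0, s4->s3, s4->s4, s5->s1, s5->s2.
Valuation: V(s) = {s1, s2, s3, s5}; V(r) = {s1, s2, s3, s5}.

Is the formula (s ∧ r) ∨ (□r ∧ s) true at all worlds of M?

No

Let φ = (s ∧ r) ∨ (□r ∧ s). Evaluate φ at each world:
  s0 (successors {s1, s4}): φ is false.
  s1 (successors {s0}): φ is true.
  s2 (successors ∅): φ is true.
  s3 (successors ∅): φ is true.
  s4 (successors {s3, s4}): φ is false.
  s5 (successors {s1, s2}): φ is true.
Detail at s0 (counterexample):
  At s0: s ∧ r is false, □r ∧ s is false, so (s ∧ r) ∨ (□r ∧ s) is false.
    At s0: □r is false, s is false, so □r ∧ s is false.
      At s0: □r requires r at every successor {s1, s4}.
        r fails at s4, so □r is false at s0.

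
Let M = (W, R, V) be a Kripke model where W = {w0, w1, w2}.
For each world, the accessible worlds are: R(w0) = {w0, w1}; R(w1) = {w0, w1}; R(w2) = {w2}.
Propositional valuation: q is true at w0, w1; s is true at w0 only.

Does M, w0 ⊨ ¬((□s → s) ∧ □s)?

At w0: (□s → s) ∧ □s is false, so ¬((□s → s) ∧ □s) is true.
  At w0: □s → s is true, □s is false, so (□s → s) ∧ □s is false.
    At w0: □s is false, s is true, so □s → s is true.
      At w0: □s requires s at every successor {w0, w1}.
        s fails at w1, so □s is false at w0.
    At w0: □s requires s at every successor {w0, w1}.
      s fails at w1, so □s is false at w0.

Yes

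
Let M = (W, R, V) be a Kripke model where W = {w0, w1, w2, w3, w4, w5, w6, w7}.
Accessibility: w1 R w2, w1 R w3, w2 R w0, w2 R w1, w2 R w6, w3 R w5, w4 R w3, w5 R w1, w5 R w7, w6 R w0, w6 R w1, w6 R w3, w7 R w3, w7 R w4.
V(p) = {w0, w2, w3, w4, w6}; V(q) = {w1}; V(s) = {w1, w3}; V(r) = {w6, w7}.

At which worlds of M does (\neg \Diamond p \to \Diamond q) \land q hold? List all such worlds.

w1

Let φ = (\neg \Diamond p \to \Diamond q) \land q. Evaluate φ at each world:
  w0 (successors ∅): φ is false.
  w1 (successors {w2, w3}): φ is true.
  w2 (successors {w0, w1, w6}): φ is false.
  w3 (successors {w5}): φ is false.
  w4 (successors {w3}): φ is false.
  w5 (successors {w1, w7}): φ is false.
  w6 (successors {w0, w1, w3}): φ is false.
  w7 (successors {w3, w4}): φ is false.
For instance, at w7:
  At w7: \neg \Diamond p \to \Diamond q is true, q is false, so (\neg \Diamond p \to \Diamond q) \land q is false.
    At w7: \neg \Diamond p is false, \Diamond q is false, so \neg \Diamond p \to \Diamond q is true.
      At w7: \Diamond p is true, so \neg \Diamond p is false.
      At w7: \Diamond q requires q at some successor in {w3, w4}.
        At w3: q is false.
        At w4: q is false.
      So \Diamond q is false at w7.
Satisfying worlds: {w1}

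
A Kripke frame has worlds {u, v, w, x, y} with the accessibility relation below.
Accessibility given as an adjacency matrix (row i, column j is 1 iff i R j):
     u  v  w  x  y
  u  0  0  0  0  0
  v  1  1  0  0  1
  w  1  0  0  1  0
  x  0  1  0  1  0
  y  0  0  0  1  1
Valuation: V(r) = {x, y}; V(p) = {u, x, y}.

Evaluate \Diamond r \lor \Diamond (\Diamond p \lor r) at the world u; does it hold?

Recall that \Diamond ψ holds at a world iff ψ holds at some accessible world.
At u: \Diamond r is false, \Diamond (\Diamond p \lor r) is false, so \Diamond r \lor \Diamond (\Diamond p \lor r) is false.
  At u: no accessible worlds, so \Diamond r is false.
  At u: no accessible worlds, so \Diamond (\Diamond p \lor r) is false.

No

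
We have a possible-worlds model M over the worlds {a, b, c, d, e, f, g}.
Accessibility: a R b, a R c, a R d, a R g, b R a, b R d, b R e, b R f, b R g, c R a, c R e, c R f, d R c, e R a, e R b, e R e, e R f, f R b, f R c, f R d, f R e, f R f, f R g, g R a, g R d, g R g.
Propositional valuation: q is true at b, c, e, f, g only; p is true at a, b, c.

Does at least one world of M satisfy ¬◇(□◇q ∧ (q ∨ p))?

Let φ = ¬◇(□◇q ∧ (q ∨ p)). Evaluate φ at each world:
  a (successors {b, c, d, g}): φ is false.
  b (successors {a, d, e, f, g}): φ is false.
  c (successors {a, e, f}): φ is false.
  d (successors {c}): φ is false.
  e (successors {a, b, e, f}): φ is false.
  f (successors {b, c, d, e, f, g}): φ is false.
  g (successors {a, d, g}): φ is false.
For instance, at c:
  At c: ◇(□◇q ∧ (q ∨ p)) is true, so ¬◇(□◇q ∧ (q ∨ p)) is false.
    At c: ◇(□◇q ∧ (q ∨ p)) requires □◇q ∧ (q ∨ p) at some successor in {a, e, f}.
      □◇q ∧ (q ∨ p) holds at a, so ◇(□◇q ∧ (q ∨ p)) is true at c.

No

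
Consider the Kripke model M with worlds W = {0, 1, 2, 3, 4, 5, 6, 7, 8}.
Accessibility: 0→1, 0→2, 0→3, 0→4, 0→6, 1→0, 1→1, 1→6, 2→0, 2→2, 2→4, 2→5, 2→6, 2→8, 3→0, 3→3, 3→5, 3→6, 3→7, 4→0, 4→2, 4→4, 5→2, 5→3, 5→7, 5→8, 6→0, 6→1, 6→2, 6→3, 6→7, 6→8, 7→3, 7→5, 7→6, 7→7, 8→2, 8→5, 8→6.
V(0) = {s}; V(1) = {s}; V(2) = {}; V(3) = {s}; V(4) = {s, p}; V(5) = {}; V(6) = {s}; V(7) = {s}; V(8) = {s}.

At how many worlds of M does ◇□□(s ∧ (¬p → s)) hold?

0

Let φ = ◇□□(s ∧ (¬p → s)). Evaluate φ at each world:
  0 (successors {1, 2, 3, 4, 6}): φ is false.
  1 (successors {0, 1, 6}): φ is false.
  2 (successors {0, 2, 4, 5, 6, 8}): φ is false.
  3 (successors {0, 3, 5, 6, 7}): φ is false.
  4 (successors {0, 2, 4}): φ is false.
  5 (successors {2, 3, 7, 8}): φ is false.
  6 (successors {0, 1, 2, 3, 7, 8}): φ is false.
  7 (successors {3, 5, 6, 7}): φ is false.
  8 (successors {2, 5, 6}): φ is false.
For instance, at 5:
  At 5: ◇□□(s ∧ (¬p → s)) requires □□(s ∧ (¬p → s)) at some successor in {2, 3, 7, 8}.
    At 2: □□(s ∧ (¬p → s)) is false.
    At 3: □□(s ∧ (¬p → s)) is false.
    At 7: □□(s ∧ (¬p → s)) is false.
    At 8: □□(s ∧ (¬p → s)) is false.
  So ◇□□(s ∧ (¬p → s)) is false at 5.
Satisfying worlds: none.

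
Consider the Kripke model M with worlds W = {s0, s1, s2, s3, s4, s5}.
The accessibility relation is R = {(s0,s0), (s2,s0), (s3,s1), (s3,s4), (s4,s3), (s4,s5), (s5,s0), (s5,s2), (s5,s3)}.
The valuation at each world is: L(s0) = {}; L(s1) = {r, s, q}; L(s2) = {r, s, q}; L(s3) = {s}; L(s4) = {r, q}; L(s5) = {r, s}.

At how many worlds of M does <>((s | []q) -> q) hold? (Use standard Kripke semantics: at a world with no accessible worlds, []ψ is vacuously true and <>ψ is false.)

Let φ = <>((s | []q) -> q). Evaluate φ at each world:
  s0 (successors {s0}): φ is true.
  s1 (successors ∅): φ is false.
  s2 (successors {s0}): φ is true.
  s3 (successors {s1, s4}): φ is true.
  s4 (successors {s3, s5}): φ is false.
  s5 (successors {s0, s2, s3}): φ is true.
For instance, at s5:
  At s5: <>((s | []q) -> q) requires (s | []q) -> q at some successor in {s0, s2, s3}.
    (s | []q) -> q holds at s0, so <>((s | []q) -> q) is true at s5.
      At s0: s | []q is false, q is false, so (s | []q) -> q is true.
Satisfying worlds: {s0, s2, s3, s5}

4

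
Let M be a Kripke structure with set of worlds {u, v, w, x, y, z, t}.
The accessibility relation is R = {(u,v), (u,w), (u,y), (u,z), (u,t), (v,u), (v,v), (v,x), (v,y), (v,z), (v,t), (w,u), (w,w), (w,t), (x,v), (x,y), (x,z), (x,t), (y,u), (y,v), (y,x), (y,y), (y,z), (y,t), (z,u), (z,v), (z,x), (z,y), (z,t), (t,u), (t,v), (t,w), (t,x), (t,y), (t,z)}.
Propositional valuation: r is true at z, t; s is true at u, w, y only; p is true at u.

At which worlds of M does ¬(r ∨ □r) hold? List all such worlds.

u, v, w, x, y

Let φ = ¬(r ∨ □r). Evaluate φ at each world:
  u (successors {v, w, y, z, t}): φ is true.
  v (successors {u, v, x, y, z, t}): φ is true.
  w (successors {u, w, t}): φ is true.
  x (successors {v, y, z, t}): φ is true.
  y (successors {u, v, x, y, z, t}): φ is true.
  z (successors {u, v, x, y, t}): φ is false.
  t (successors {u, v, w, x, y, z}): φ is false.
For instance, at z:
  At z: r ∨ □r is true, so ¬(r ∨ □r) is false.
    At z: r is true, □r is false, so r ∨ □r is true.
      At z: □r requires r at every successor {u, v, x, y, t}.
        r fails at u, so □r is false at z.
Satisfying worlds: {u, v, w, x, y}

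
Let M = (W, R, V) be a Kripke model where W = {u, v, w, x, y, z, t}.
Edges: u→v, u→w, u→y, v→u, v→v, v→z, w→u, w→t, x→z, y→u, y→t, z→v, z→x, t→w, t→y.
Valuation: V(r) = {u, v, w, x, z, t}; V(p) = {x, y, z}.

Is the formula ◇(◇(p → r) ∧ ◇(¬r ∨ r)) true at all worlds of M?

Yes

Recall that ◇ψ holds at a world iff ψ holds at some accessible world.
Let φ = ◇(◇(p → r) ∧ ◇(¬r ∨ r)). Evaluate φ at each world:
  u (successors {v, w, y}): φ is true.
  v (successors {u, v, z}): φ is true.
  w (successors {u, t}): φ is true.
  x (successors {z}): φ is true.
  y (successors {u, t}): φ is true.
  z (successors {v, x}): φ is true.
  t (successors {w, y}): φ is true.
For instance, at w:
  At w: ◇(◇(p → r) ∧ ◇(¬r ∨ r)) requires ◇(p → r) ∧ ◇(¬r ∨ r) at some successor in {u, t}.
    ◇(p → r) ∧ ◇(¬r ∨ r) holds at u, so ◇(◇(p → r) ∧ ◇(¬r ∨ r)) is true at w.
      At u: ◇(p → r) is true, ◇(¬r ∨ r) is true, so ◇(p → r) ∧ ◇(¬r ∨ r) is true.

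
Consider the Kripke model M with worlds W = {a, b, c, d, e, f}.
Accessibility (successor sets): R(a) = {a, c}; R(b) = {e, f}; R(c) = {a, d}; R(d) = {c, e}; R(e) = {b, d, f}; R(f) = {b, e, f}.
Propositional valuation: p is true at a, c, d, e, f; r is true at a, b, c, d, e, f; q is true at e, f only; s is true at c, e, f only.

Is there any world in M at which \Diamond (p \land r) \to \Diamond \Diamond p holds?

Let φ = \Diamond (p \land r) \to \Diamond \Diamond p. Evaluate φ at each world:
  a (successors {a, c}): φ is true.
  b (successors {e, f}): φ is true.
  c (successors {a, d}): φ is true.
  d (successors {c, e}): φ is true.
  e (successors {b, d, f}): φ is true.
  f (successors {b, e, f}): φ is true.
Detail at a (witness):
  At a: \Diamond (p \land r) is true, \Diamond \Diamond p is true, so \Diamond (p \land r) \to \Diamond \Diamond p is true.
    At a: \Diamond (p \land r) requires p \land r at some successor in {a, c}.
      p \land r holds at a, so \Diamond (p \land r) is true at a.
    At a: \Diamond \Diamond p requires \Diamond p at some successor in {a, c}.
      \Diamond p holds at a, so \Diamond \Diamond p is true at a.

Yes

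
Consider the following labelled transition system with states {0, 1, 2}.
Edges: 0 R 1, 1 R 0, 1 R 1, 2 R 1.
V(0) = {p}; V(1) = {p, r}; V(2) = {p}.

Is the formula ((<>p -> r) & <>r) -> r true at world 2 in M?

At 2: (<>p -> r) & <>r is false, r is false, so ((<>p -> r) & <>r) -> r is true.
  At 2: <>p -> r is false, <>r is true, so (<>p -> r) & <>r is false.
    At 2: <>p is true, r is false, so <>p -> r is false.
      At 2: <>p requires p at some successor in {1}.
        p holds at 1, so <>p is true at 2.
    At 2: <>r requires r at some successor in {1}.
      r holds at 1, so <>r is true at 2.

Yes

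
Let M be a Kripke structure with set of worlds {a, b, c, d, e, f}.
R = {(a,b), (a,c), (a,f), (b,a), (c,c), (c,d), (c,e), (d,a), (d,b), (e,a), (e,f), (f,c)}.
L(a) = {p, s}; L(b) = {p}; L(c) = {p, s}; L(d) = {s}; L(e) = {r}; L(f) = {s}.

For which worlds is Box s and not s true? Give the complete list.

Recall that Box ψ holds at a world iff ψ holds at every accessible world, and Dia ψ holds iff ψ holds at some accessible world.
Let φ = Box s and not s. Evaluate φ at each world:
  a (successors {b, c, f}): φ is false.
  b (successors {a}): φ is true.
  c (successors {c, d, e}): φ is false.
  d (successors {a, b}): φ is false.
  e (successors {a, f}): φ is true.
  f (successors {c}): φ is false.
For instance, at e:
  At e: Box s is true, not s is true, so Box s and not s is true.
    At e: Box s requires s at every successor {a, f}.
      At a: s is true.
      At f: s is true.
    So Box s is true at e.
Satisfying worlds: {b, e}

b, e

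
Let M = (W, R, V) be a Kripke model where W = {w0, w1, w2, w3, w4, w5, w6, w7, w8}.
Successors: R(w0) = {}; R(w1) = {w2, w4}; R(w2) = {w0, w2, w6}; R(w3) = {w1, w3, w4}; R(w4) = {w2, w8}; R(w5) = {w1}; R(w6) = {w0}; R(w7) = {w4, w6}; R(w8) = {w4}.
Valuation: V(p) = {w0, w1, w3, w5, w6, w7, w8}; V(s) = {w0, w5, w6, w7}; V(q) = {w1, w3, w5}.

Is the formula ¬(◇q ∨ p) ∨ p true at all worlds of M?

Recall that ◇ψ holds at a world iff ψ holds at some accessible world.
Let φ = ¬(◇q ∨ p) ∨ p. Evaluate φ at each world:
  w0 (successors ∅): φ is true.
  w1 (successors {w2, w4}): φ is true.
  w2 (successors {w0, w2, w6}): φ is true.
  w3 (successors {w1, w3, w4}): φ is true.
  w4 (successors {w2, w8}): φ is true.
  w5 (successors {w1}): φ is true.
  w6 (successors {w0}): φ is true.
  w7 (successors {w4, w6}): φ is true.
  w8 (successors {w4}): φ is true.
For instance, at w5:
  At w5: ¬(◇q ∨ p) is false, p is true, so ¬(◇q ∨ p) ∨ p is true.
    At w5: ◇q ∨ p is true, so ¬(◇q ∨ p) is false.
      At w5: ◇q is true, p is true, so ◇q ∨ p is true.

Yes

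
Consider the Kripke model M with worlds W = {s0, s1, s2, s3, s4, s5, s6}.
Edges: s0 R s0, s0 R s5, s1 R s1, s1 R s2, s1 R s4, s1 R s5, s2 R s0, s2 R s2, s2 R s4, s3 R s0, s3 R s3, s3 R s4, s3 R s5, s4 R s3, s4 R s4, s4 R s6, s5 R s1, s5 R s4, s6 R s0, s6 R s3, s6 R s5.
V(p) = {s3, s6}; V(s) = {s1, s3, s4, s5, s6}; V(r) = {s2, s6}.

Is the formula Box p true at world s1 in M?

No

At s1: Box p requires p at every successor {s1, s2, s4, s5}.
  p fails at s1, so Box p is false at s1.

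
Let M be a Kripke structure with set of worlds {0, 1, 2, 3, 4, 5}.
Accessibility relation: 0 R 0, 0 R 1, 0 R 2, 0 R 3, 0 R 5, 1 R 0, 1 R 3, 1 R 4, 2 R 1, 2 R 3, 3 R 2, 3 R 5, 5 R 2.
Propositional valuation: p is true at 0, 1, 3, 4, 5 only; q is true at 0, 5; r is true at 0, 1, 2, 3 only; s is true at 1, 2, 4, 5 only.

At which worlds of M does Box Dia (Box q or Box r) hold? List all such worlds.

Let φ = Box Dia (Box q or Box r). Evaluate φ at each world:
  0 (successors {0, 1, 2, 3, 5}): φ is false.
  1 (successors {0, 3, 4}): φ is false.
  2 (successors {1, 3}): φ is true.
  3 (successors {2, 5}): φ is false.
  4 (successors ∅): φ is true.
  5 (successors {2}): φ is false.
For instance, at 0:
  At 0: Box Dia (Box q or Box r) requires Dia (Box q or Box r) at every successor {0, 1, 2, 3, 5}.
    Dia (Box q or Box r) fails at 2, so Box Dia (Box q or Box r) is false at 0.
      At 2: Dia (Box q or Box r) requires Box q or Box r at some successor in {1, 3}.
        At 1: Box q or Box r is false.
        At 3: Box q or Box r is false.
      So Dia (Box q or Box r) is false at 2.
Satisfying worlds: {2, 4}

2, 4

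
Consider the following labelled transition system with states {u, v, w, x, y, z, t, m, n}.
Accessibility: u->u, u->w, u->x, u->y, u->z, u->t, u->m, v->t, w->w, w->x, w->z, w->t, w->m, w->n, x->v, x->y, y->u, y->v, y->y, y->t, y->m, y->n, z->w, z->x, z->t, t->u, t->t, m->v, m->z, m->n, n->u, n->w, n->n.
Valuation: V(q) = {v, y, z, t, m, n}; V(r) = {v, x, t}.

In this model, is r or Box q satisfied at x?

Recall that Box ψ holds at a world iff ψ holds at every accessible world, and Dia ψ holds iff ψ holds at some accessible world.
At x: r is true, Box q is true, so r or Box q is true.
  At x: Box q requires q at every successor {v, y}.
    At v: q is true.
    At y: q is true.
  So Box q is true at x.

Yes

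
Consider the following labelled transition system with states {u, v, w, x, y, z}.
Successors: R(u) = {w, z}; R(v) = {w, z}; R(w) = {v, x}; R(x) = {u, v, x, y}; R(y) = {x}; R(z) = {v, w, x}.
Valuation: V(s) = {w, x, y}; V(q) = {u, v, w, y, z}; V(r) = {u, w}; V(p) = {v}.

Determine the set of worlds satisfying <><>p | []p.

u, v, w, x, y, z

Recall that []ψ holds at a world iff ψ holds at every accessible world, and <>ψ holds iff ψ holds at some accessible world.
Let φ = <><>p | []p. Evaluate φ at each world:
  u (successors {w, z}): φ is true.
  v (successors {w, z}): φ is true.
  w (successors {v, x}): φ is true.
  x (successors {u, v, x, y}): φ is true.
  y (successors {x}): φ is true.
  z (successors {v, w, x}): φ is true.
For instance, at y:
  At y: <><>p is true, []p is false, so <><>p | []p is true.
    At y: <><>p requires <>p at some successor in {x}.
      <>p holds at x, so <><>p is true at y.
    At y: []p requires p at every successor {x}.
      p fails at x, so []p is false at y.
Satisfying worlds: {u, v, w, x, y, z}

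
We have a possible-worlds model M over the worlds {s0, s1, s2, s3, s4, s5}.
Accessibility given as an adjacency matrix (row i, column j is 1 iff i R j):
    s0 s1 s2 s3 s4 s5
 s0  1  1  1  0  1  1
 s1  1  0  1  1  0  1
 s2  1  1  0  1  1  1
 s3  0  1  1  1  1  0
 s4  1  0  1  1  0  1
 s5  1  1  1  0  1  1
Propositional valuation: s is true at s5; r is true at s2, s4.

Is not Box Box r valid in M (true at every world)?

Yes

Let φ = not Box Box r. Evaluate φ at each world:
  s0 (successors {s0, s1, s2, s4, s5}): φ is true.
  s1 (successors {s0, s2, s3, s5}): φ is true.
  s2 (successors {s0, s1, s3, s4, s5}): φ is true.
  s3 (successors {s1, s2, s3, s4}): φ is true.
  s4 (successors {s0, s2, s3, s5}): φ is true.
  s5 (successors {s0, s1, s2, s4, s5}): φ is true.
For instance, at s3:
  At s3: Box Box r is false, so not Box Box r is true.
    At s3: Box Box r requires Box r at every successor {s1, s2, s3, s4}.
      Box r fails at s1, so Box Box r is false at s3.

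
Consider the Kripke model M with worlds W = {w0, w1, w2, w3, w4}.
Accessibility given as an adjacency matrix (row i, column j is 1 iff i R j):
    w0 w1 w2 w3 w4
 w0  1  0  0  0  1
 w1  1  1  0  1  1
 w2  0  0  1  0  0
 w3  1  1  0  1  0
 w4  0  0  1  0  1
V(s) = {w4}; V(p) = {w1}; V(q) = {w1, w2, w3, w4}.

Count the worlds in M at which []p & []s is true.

Recall that []ψ holds at a world iff ψ holds at every accessible world, and <>ψ holds iff ψ holds at some accessible world.
Let φ = []p & []s. Evaluate φ at each world:
  w0 (successors {w0, w4}): φ is false.
  w1 (successors {w0, w1, w3, w4}): φ is false.
  w2 (successors {w2}): φ is false.
  w3 (successors {w0, w1, w3}): φ is false.
  w4 (successors {w2, w4}): φ is false.
For instance, at w3:
  At w3: []p is false, []s is false, so []p & []s is false.
    At w3: []p requires p at every successor {w0, w1, w3}.
      p fails at w0, so []p is false at w3.
    At w3: []s requires s at every successor {w0, w1, w3}.
      s fails at w0, so []s is false at w3.
Satisfying worlds: none.

0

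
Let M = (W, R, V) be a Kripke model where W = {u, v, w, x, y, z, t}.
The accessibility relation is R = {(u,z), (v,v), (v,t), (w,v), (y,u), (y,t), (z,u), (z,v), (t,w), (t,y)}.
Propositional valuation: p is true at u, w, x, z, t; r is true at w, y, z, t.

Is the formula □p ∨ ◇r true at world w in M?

No

Recall that □ψ holds at a world iff ψ holds at every accessible world, and ◇ψ holds iff ψ holds at some accessible world.
At w: □p is false, ◇r is false, so □p ∨ ◇r is false.
  At w: □p requires p at every successor {v}.
    p fails at v, so □p is false at w.
  At w: ◇r requires r at some successor in {v}.
    At v: r is false.
  So ◇r is false at w.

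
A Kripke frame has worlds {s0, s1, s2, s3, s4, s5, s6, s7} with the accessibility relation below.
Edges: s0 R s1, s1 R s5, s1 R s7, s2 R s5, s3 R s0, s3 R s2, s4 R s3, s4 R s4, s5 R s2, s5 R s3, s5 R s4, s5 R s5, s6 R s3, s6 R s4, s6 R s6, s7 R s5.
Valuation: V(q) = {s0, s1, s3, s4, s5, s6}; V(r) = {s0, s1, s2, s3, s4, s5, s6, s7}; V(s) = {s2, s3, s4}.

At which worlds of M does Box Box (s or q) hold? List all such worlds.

Recall that Box ψ holds at a world iff ψ holds at every accessible world, and Dia ψ holds iff ψ holds at some accessible world.
Let φ = Box Box (s or q). Evaluate φ at each world:
  s0 (successors {s1}): φ is false.
  s1 (successors {s5, s7}): φ is true.
  s2 (successors {s5}): φ is true.
  s3 (successors {s0, s2}): φ is true.
  s4 (successors {s3, s4}): φ is true.
  s5 (successors {s2, s3, s4, s5}): φ is true.
  s6 (successors {s3, s4, s6}): φ is true.
  s7 (successors {s5}): φ is true.
For instance, at s3:
  At s3: Box Box (s or q) requires Box (s or q) at every successor {s0, s2}.
      At s0: Box (s or q) requires s or q at every successor {s1}.
        At s1: s or q is true.
      So Box (s or q) is true at s0.
      At s2: Box (s or q) requires s or q at every successor {s5}.
        At s5: s or q is true.
      So Box (s or q) is true at s2.
  So Box Box (s or q) is true at s3.
Satisfying worlds: {s1, s2, s3, s4, s5, s6, s7}

s1, s2, s3, s4, s5, s6, s7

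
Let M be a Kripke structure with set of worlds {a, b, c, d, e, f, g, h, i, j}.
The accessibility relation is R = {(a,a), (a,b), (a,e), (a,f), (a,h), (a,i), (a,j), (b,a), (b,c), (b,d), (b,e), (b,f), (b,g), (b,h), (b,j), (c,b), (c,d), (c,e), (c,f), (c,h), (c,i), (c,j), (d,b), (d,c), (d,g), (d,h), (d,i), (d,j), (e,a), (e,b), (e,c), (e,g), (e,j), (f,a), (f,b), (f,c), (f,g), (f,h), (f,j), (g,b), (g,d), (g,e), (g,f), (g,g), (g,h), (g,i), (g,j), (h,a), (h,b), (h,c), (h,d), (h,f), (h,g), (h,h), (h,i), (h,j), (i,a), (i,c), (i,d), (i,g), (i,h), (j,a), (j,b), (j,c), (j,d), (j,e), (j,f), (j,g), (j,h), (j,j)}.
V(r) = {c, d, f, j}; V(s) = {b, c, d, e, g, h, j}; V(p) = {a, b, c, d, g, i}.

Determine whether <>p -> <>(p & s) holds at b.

At b: <>p is true, <>(p & s) is true, so <>p -> <>(p & s) is true.
  At b: <>p requires p at some successor in {a, c, d, e, f, g, h, j}.
    p holds at a, so <>p is true at b.
  At b: <>(p & s) requires p & s at some successor in {a, c, d, e, f, g, h, j}.
    p & s holds at c, so <>(p & s) is true at b.

Yes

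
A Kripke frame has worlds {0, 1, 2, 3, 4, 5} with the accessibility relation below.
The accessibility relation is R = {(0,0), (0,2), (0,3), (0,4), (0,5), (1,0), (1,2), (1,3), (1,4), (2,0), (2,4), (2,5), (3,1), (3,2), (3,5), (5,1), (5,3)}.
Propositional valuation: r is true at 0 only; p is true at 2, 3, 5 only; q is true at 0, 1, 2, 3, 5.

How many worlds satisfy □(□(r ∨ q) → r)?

Let φ = □(□(r ∨ q) → r). Evaluate φ at each world:
  0 (successors {0, 2, 3, 4, 5}): φ is false.
  1 (successors {0, 2, 3, 4}): φ is false.
  2 (successors {0, 4, 5}): φ is false.
  3 (successors {1, 2, 5}): φ is false.
  4 (successors ∅): φ is true.
  5 (successors {1, 3}): φ is false.
For instance, at 2:
  At 2: □(□(r ∨ q) → r) requires □(r ∨ q) → r at every successor {0, 4, 5}.
    □(r ∨ q) → r fails at 4, so □(□(r ∨ q) → r) is false at 2.
      At 4: □(r ∨ q) is true, r is false, so □(r ∨ q) → r is false.
Satisfying worlds: {4}

1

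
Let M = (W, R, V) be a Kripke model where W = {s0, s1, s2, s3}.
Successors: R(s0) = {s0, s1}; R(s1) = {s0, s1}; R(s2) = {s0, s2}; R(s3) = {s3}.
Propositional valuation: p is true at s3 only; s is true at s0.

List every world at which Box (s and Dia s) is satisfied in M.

none

Let φ = Box (s and Dia s). Evaluate φ at each world:
  s0 (successors {s0, s1}): φ is false.
  s1 (successors {s0, s1}): φ is false.
  s2 (successors {s0, s2}): φ is false.
  s3 (successors {s3}): φ is false.
For instance, at s2:
  At s2: Box (s and Dia s) requires s and Dia s at every successor {s0, s2}.
    s and Dia s fails at s2, so Box (s and Dia s) is false at s2.
      At s2: s is false, Dia s is true, so s and Dia s is false.
Satisfying worlds: none.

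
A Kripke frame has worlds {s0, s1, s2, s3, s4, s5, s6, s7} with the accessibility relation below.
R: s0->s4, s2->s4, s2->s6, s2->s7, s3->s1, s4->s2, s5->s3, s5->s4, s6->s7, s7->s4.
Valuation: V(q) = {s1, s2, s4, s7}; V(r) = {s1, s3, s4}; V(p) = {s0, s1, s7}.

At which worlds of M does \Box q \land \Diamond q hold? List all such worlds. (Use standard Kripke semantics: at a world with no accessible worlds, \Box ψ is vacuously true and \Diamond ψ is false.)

Let φ = \Box q \land \Diamond q. Evaluate φ at each world:
  s0 (successors {s4}): φ is true.
  s1 (successors ∅): φ is false.
  s2 (successors {s4, s6, s7}): φ is false.
  s3 (successors {s1}): φ is true.
  s4 (successors {s2}): φ is true.
  s5 (successors {s3, s4}): φ is false.
  s6 (successors {s7}): φ is true.
  s7 (successors {s4}): φ is true.
For instance, at s7:
  At s7: \Box q is true, \Diamond q is true, so \Box q \land \Diamond q is true.
    At s7: \Box q requires q at every successor {s4}.
      At s4: q is true.
    So \Box q is true at s7.
    At s7: \Diamond q requires q at some successor in {s4}.
      q holds at s4, so \Diamond q is true at s7.
Satisfying worlds: {s0, s3, s4, s6, s7}

s0, s3, s4, s6, s7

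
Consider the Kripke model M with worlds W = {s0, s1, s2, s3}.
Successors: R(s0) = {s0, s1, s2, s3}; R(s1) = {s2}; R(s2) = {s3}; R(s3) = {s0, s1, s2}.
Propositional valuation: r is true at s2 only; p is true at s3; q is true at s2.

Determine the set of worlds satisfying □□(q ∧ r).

none

Recall that □ψ holds at a world iff ψ holds at every accessible world, and ◇ψ holds iff ψ holds at some accessible world.
Let φ = □□(q ∧ r). Evaluate φ at each world:
  s0 (successors {s0, s1, s2, s3}): φ is false.
  s1 (successors {s2}): φ is false.
  s2 (successors {s3}): φ is false.
  s3 (successors {s0, s1, s2}): φ is false.
For instance, at s0:
  At s0: □□(q ∧ r) requires □(q ∧ r) at every successor {s0, s1, s2, s3}.
    □(q ∧ r) fails at s0, so □□(q ∧ r) is false at s0.
      At s0: □(q ∧ r) requires q ∧ r at every successor {s0, s1, s2, s3}.
        q ∧ r fails at s0, so □(q ∧ r) is false at s0.
Satisfying worlds: none.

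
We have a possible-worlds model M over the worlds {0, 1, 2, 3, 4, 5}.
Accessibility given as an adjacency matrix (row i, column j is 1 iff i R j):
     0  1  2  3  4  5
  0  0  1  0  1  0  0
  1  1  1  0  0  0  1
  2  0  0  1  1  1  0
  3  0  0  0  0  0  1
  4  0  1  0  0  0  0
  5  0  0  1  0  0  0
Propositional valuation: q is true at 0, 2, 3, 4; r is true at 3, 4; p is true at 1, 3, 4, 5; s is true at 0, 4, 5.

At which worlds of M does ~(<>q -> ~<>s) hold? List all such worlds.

Let φ = ~(<>q -> ~<>s). Evaluate φ at each world:
  0 (successors {1, 3}): φ is false.
  1 (successors {0, 1, 5}): φ is true.
  2 (successors {2, 3, 4}): φ is true.
  3 (successors {5}): φ is false.
  4 (successors {1}): φ is false.
  5 (successors {2}): φ is false.
For instance, at 4:
  At 4: <>q -> ~<>s is true, so ~(<>q -> ~<>s) is false.
    At 4: <>q is false, ~<>s is true, so <>q -> ~<>s is true.
      At 4: <>q requires q at some successor in {1}.
        At 1: q is false.
      So <>q is false at 4.
      At 4: <>s is false, so ~<>s is true.
Satisfying worlds: {1, 2}

1, 2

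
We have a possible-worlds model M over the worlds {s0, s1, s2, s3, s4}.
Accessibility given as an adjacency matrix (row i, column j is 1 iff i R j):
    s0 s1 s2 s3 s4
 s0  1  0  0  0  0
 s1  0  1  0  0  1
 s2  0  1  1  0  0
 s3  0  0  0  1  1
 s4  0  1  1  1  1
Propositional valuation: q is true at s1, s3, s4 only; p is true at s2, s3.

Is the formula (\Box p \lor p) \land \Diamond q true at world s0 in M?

At s0: \Box p \lor p is false, \Diamond q is false, so (\Box p \lor p) \land \Diamond q is false.
  At s0: \Box p is false, p is false, so \Box p \lor p is false.
    At s0: \Box p requires p at every successor {s0}.
      p fails at s0, so \Box p is false at s0.
  At s0: \Diamond q requires q at some successor in {s0}.
    At s0: q is false.
  So \Diamond q is false at s0.

No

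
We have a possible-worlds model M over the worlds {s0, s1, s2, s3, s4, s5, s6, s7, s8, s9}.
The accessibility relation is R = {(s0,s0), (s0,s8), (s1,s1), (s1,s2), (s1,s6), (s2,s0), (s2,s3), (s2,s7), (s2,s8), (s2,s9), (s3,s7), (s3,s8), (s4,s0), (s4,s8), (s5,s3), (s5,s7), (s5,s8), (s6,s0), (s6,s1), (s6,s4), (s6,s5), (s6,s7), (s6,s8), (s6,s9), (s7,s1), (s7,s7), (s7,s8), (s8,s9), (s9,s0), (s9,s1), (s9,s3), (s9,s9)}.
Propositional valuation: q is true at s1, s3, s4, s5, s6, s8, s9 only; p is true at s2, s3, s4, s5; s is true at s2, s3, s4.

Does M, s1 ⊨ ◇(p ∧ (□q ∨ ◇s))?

Recall that □ψ holds at a world iff ψ holds at every accessible world, and ◇ψ holds iff ψ holds at some accessible world.
At s1: ◇(p ∧ (□q ∨ ◇s)) requires p ∧ (□q ∨ ◇s) at some successor in {s1, s2, s6}.
  p ∧ (□q ∨ ◇s) holds at s2, so ◇(p ∧ (□q ∨ ◇s)) is true at s1.
    At s2: p is true, □q ∨ ◇s is true, so p ∧ (□q ∨ ◇s) is true.
      At s2: □q is false, ◇s is true, so □q ∨ ◇s is true.

Yes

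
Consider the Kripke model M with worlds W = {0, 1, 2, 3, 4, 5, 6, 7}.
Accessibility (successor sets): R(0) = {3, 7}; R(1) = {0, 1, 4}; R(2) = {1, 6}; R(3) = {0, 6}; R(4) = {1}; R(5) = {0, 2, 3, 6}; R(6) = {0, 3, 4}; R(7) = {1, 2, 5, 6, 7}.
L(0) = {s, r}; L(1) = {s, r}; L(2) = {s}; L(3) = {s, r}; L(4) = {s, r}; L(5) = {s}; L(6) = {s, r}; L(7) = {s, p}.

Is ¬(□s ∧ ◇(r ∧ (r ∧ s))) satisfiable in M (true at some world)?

No

Let φ = ¬(□s ∧ ◇(r ∧ (r ∧ s))). Evaluate φ at each world:
  0 (successors {3, 7}): φ is false.
  1 (successors {0, 1, 4}): φ is false.
  2 (successors {1, 6}): φ is false.
  3 (successors {0, 6}): φ is false.
  4 (successors {1}): φ is false.
  5 (successors {0, 2, 3, 6}): φ is false.
  6 (successors {0, 3, 4}): φ is false.
  7 (successors {1, 2, 5, 6, 7}): φ is false.
For instance, at 0:
  At 0: □s ∧ ◇(r ∧ (r ∧ s)) is true, so ¬(□s ∧ ◇(r ∧ (r ∧ s))) is false.
    At 0: □s is true, ◇(r ∧ (r ∧ s)) is true, so □s ∧ ◇(r ∧ (r ∧ s)) is true.
      At 0: □s requires s at every successor {3, 7}.
        At 3: s is true.
        At 7: s is true.
      So □s is true at 0.
      At 0: ◇(r ∧ (r ∧ s)) requires r ∧ (r ∧ s) at some successor in {3, 7}.
        r ∧ (r ∧ s) holds at 3, so ◇(r ∧ (r ∧ s)) is true at 0.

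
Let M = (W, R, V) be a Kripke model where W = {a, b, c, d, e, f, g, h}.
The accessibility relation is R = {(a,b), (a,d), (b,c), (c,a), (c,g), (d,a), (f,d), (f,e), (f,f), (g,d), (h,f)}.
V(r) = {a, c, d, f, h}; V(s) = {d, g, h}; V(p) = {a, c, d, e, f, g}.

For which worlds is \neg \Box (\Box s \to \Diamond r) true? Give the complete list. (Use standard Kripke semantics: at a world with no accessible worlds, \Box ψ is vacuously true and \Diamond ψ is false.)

f

Let φ = \neg \Box (\Box s \to \Diamond r). Evaluate φ at each world:
  a (successors {b, d}): φ is false.
  b (successors {c}): φ is false.
  c (successors {a, g}): φ is false.
  d (successors {a}): φ is false.
  e (successors ∅): φ is false.
  f (successors {d, e, f}): φ is true.
  g (successors {d}): φ is false.
  h (successors {f}): φ is false.
For instance, at d:
  At d: \Box (\Box s \to \Diamond r) is true, so \neg \Box (\Box s \to \Diamond r) is false.
    At d: \Box (\Box s \to \Diamond r) requires \Box s \to \Diamond r at every successor {a}.
      At a: \Box s \to \Diamond r is true.
    So \Box (\Box s \to \Diamond r) is true at d.
Satisfying worlds: {f}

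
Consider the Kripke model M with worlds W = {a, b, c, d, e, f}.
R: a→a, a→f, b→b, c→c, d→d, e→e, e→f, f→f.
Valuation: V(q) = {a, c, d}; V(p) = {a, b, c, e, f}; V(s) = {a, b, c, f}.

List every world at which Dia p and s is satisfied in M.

a, b, c, f

Let φ = Dia p and s. Evaluate φ at each world:
  a (successors {a, f}): φ is true.
  b (successors {b}): φ is true.
  c (successors {c}): φ is true.
  d (successors {d}): φ is false.
  e (successors {e, f}): φ is false.
  f (successors {f}): φ is true.
For instance, at d:
  At d: Dia p is false, s is false, so Dia p and s is false.
    At d: Dia p requires p at some successor in {d}.
      At d: p is false.
    So Dia p is false at d.
Satisfying worlds: {a, b, c, f}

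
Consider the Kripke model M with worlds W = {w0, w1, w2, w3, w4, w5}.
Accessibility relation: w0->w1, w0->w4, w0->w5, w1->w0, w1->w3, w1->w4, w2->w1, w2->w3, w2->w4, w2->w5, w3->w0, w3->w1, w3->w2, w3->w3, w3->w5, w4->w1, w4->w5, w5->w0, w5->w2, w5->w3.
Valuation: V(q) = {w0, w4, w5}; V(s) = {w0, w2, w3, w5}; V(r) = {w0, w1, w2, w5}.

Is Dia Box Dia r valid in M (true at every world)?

Yes

Let φ = Dia Box Dia r. Evaluate φ at each world:
  w0 (successors {w1, w4, w5}): φ is true.
  w1 (successors {w0, w3, w4}): φ is true.
  w2 (successors {w1, w3, w4, w5}): φ is true.
  w3 (successors {w0, w1, w2, w3, w5}): φ is true.
  w4 (successors {w1, w5}): φ is true.
  w5 (successors {w0, w2, w3}): φ is true.
For instance, at w2:
  At w2: Dia Box Dia r requires Box Dia r at some successor in {w1, w3, w4, w5}.
    Box Dia r holds at w1, so Dia Box Dia r is true at w2.
      At w1: Box Dia r requires Dia r at every successor {w0, w3, w4}.
        At w0: Dia r is true.
        At w3: Dia r is true.
        At w4: Dia r is true.
      So Box Dia r is true at w1.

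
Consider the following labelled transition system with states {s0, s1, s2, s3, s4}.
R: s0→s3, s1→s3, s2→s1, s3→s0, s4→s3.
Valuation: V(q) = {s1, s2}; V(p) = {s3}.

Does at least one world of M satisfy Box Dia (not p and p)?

No

Let φ = Box Dia (not p and p). Evaluate φ at each world:
  s0 (successors {s3}): φ is false.
  s1 (successors {s3}): φ is false.
  s2 (successors {s1}): φ is false.
  s3 (successors {s0}): φ is false.
  s4 (successors {s3}): φ is false.
For instance, at s4:
  At s4: Box Dia (not p and p) requires Dia (not p and p) at every successor {s3}.
    Dia (not p and p) fails at s3, so Box Dia (not p and p) is false at s4.
      At s3: Dia (not p and p) requires not p and p at some successor in {s0}.
        At s0: not p and p is false.
      So Dia (not p and p) is false at s3.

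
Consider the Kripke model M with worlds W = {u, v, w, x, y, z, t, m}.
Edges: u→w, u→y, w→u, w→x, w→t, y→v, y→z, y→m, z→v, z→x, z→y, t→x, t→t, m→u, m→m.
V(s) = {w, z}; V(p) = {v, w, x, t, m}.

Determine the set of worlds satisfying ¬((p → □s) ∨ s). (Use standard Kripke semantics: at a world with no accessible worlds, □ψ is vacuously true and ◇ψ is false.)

Let φ = ¬((p → □s) ∨ s). Evaluate φ at each world:
  u (successors {w, y}): φ is false.
  v (successors ∅): φ is false.
  w (successors {u, x, t}): φ is false.
  x (successors ∅): φ is false.
  y (successors {v, z, m}): φ is false.
  z (successors {v, x, y}): φ is false.
  t (successors {x, t}): φ is true.
  m (successors {u, m}): φ is true.
For instance, at m:
  At m: (p → □s) ∨ s is false, so ¬((p → □s) ∨ s) is true.
    At m: p → □s is false, s is false, so (p → □s) ∨ s is false.
      At m: p is true, □s is false, so p → □s is false.
Satisfying worlds: {t, m}

t, m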